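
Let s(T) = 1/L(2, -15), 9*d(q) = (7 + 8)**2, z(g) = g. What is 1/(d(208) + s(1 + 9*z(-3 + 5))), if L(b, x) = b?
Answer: 2/51 ≈ 0.039216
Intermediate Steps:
d(q) = 25 (d(q) = (7 + 8)**2/9 = (1/9)*15**2 = (1/9)*225 = 25)
s(T) = 1/2
1/(d(208) + s(1 + 9*z(-3 + 5))) = 1/(25 + 1/2) = 1/(51/2) = 2/51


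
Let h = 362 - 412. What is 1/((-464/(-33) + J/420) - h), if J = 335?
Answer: 924/59929 ≈ 0.015418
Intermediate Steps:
h = -50
1/((-464/(-33) + J/420) - h) = 1/((-464/(-33) + 335/420) - 1*(-50)) = 1/((-464*(-1/33) + 335*(1/420)) + 50) = 1/((464/33 + 67/84) + 50) = 1/(13729/924 + 50) = 1/(59929/924) = 924/59929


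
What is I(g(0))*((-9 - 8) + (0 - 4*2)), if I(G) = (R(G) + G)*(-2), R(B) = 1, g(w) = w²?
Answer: 50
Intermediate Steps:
I(G) = -2 - 2*G (I(G) = (1 + G)*(-2) = -2 - 2*G)
I(g(0))*((-9 - 8) + (0 - 4*2)) = (-2 - 2*0²)*((-9 - 8) + (0 - 4*2)) = (-2 - 2*0)*(-17 + (0 - 8)) = (-2 + 0)*(-17 - 8) = -2*(-25) = 50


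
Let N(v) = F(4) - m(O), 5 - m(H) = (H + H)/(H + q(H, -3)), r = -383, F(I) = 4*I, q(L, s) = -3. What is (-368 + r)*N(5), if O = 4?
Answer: -14269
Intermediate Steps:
m(H) = 5 - 2*H/(-3 + H) (m(H) = 5 - (H + H)/(H - 3) = 5 - 2*H/(-3 + H))
N(v) = 19 (N(v) = 4*4 - 3*(-5 + 4)/(-3 + 4) = 16 - 3*(-1)/1 = 16 - 3*(-1) = 16 - 1*(-3) = 16 + 3 = 19)
(-368 + r)*N(5) = (-368 - 383)*19 = -751*19 = -14269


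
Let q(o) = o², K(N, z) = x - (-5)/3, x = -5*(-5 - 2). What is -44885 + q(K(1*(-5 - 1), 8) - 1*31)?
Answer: -403676/9 ≈ -44853.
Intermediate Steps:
x = 35 (x = -5*(-7) = 35)
K(N, z) = 110/3 (K(N, z) = 35 - (-5)/3 = 35 - 1*(-5/3) = 35 + 5/3 = 110/3)
-44885 + q(K(1*(-5 - 1), 8) - 1*31) = -44885 + (110/3 - 1*31)² = -44885 + (110/3 - 31)² = -44885 + (17/3)² = -44885 + 289/9 = -403676/9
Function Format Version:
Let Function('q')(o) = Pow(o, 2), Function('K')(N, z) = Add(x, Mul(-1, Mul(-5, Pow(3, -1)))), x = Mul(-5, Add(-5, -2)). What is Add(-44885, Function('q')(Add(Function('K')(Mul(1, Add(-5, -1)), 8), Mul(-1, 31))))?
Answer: Rational(-403676, 9) ≈ -44853.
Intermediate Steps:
x = 35 (x = Mul(-5, -7) = 35)
Function('K')(N, z) = Rational(110, 3) (Function('K')(N, z) = Add(35, Mul(-1, Mul(-5, Pow(3, -1)))) = Add(35, Mul(-1, Mul(-5, Rational(1, 3)))) = Add(35, Mul(-1, Rational(-5, 3))) = Add(35, Rational(5, 3)) = Rational(110, 3))
Add(-44885, Function('q')(Add(Function('K')(Mul(1, Add(-5, -1)), 8), Mul(-1, 31)))) = Add(-44885, Pow(Add(Rational(110, 3), Mul(-1, 31)), 2)) = Add(-44885, Pow(Add(Rational(110, 3), -31), 2)) = Add(-44885, Pow(Rational(17, 3), 2)) = Add(-44885, Rational(289, 9)) = Rational(-403676, 9)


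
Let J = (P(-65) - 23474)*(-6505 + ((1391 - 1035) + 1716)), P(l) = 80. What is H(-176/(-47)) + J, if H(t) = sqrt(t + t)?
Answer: 103705602 + 4*sqrt(1034)/47 ≈ 1.0371e+8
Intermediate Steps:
H(t) = sqrt(2)*sqrt(t) (H(t) = sqrt(2*t) = sqrt(2)*sqrt(t))
J = 103705602 (J = (80 - 23474)*(-6505 + ((1391 - 1035) + 1716)) = -23394*(-6505 + (356 + 1716)) = -23394*(-6505 + 2072) = -23394*(-4433) = 103705602)
H(-176/(-47)) + J = sqrt(2)*sqrt(-176/(-47)) + 103705602 = sqrt(2)*sqrt(-176*(-1/47)) + 103705602 = sqrt(2)*sqrt(176/47) + 103705602 = sqrt(2)*(4*sqrt(517)/47) + 103705602 = 4*sqrt(1034)/47 + 103705602 = 103705602 + 4*sqrt(1034)/47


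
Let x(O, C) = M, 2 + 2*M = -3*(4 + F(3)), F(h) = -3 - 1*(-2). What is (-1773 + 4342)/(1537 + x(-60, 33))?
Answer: 5138/3063 ≈ 1.6774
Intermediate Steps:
F(h) = -1 (F(h) = -3 + 2 = -1)
M = -11/2 (M = -1 + (-3*(4 - 1))/2 = -1 + (-3*3)/2 = -1 + (1/2)*(-9) = -1 - 9/2 = -11/2 ≈ -5.5000)
x(O, C) = -11/2
(-1773 + 4342)/(1537 + x(-60, 33)) = (-1773 + 4342)/(1537 - 11/2) = 2569/(3063/2) = 2569*(2/3063) = 5138/3063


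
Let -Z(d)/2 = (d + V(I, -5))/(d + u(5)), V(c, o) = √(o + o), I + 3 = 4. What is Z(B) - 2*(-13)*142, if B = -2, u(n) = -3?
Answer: 18456/5 + 2*I*√10/5 ≈ 3691.2 + 1.2649*I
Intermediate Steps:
I = 1 (I = -3 + 4 = 1)
V(c, o) = √2*√o (V(c, o) = √(2*o) = √2*√o)
Z(d) = -2*(d + I*√10)/(-3 + d) (Z(d) = -2*(d + √2*√(-5))/(d - 3) = -2*(d + √2*(I*√5))/(-3 + d) = -2*(d + I*√10)/(-3 + d))
Z(B) - 2*(-13)*142 = 2*(-1*(-2) - I*√10)/(-3 - 2) - 2*(-13)*142 = 2*(2 - I*√10)/(-5) + 26*142 = 2*(-⅕)*(2 - I*√10) + 3692 = (-⅘ + 2*I*√10/5) + 3692 = 18456/5 + 2*I*√10/5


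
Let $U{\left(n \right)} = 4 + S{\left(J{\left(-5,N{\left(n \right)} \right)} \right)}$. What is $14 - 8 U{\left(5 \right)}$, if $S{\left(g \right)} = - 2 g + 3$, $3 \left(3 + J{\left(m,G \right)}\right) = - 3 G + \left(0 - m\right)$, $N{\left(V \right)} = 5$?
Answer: $- \frac{430}{3} \approx -143.33$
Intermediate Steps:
$J{\left(m,G \right)} = -3 - G - \frac{m}{3}$ ($J{\left(m,G \right)} = -3 + \frac{- 3 G + \left(0 - m\right)}{3} = -3 + \frac{- 3 G - m}{3} = -3 + \frac{- m - 3 G}{3} = -3 - \left(G + \frac{m}{3}\right) = -3 - G - \frac{m}{3}$)
$S{\left(g \right)} = 3 - 2 g$
$U{\left(n \right)} = \frac{59}{3}$ ($U{\left(n \right)} = 4 - \left(-3 + 2 \left(-3 - 5 - - \frac{5}{3}\right)\right) = 4 - \left(-3 + 2 \left(-3 - 5 + \frac{5}{3}\right)\right) = 4 + \left(3 - - \frac{38}{3}\right) = 4 + \left(3 + \frac{38}{3}\right) = 4 + \frac{47}{3} = \frac{59}{3}$)
$14 - 8 U{\left(5 \right)} = 14 - \frac{472}{3} = - \frac{430}{3}$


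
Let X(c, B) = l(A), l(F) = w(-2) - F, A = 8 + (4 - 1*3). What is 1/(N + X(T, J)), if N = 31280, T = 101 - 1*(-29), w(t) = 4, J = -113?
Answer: 1/31275 ≈ 3.1974e-5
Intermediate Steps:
T = 130 (T = 101 + 29 = 130)
A = 9 (A = 8 + (4 - 3) = 8 + 1 = 9)
l(F) = 4 - F
X(c, B) = -5 (X(c, B) = 4 - 1*9 = 4 - 9 = -5)
1/(N + X(T, J)) = 1/(31280 - 5) = 1/31275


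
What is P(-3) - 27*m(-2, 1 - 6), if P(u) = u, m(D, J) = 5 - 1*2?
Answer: -84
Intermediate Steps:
m(D, J) = 3 (m(D, J) = 5 - 2 = 3)
P(-3) - 27*m(-2, 1 - 6) = -3 - 27*3 = -3 - 81 = -84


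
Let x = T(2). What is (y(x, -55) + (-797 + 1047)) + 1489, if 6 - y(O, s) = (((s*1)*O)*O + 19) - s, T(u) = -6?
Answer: 3651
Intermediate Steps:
x = -6
y(O, s) = -13 + s - s*O² (y(O, s) = 6 - ((((s*1)*O)*O + 19) - s) = 6 - (((s*O)*O + 19) - s) = 6 - (((O*s)*O + 19) - s) = 6 - ((s*O² + 19) - s) = 6 - ((19 + s*O²) - s) = 6 - (19 - s + s*O²) = 6 + (-19 + s - s*O²) = -13 + s - s*O²)
(y(x, -55) + (-797 + 1047)) + 1489 = ((-13 - 55 - 1*(-55)*(-6)²) + (-797 + 1047)) + 1489 = ((-13 - 55 - 1*(-55)*36) + 250) + 1489 = ((-13 - 55 + 1980) + 250) + 1489 = (1912 + 250) + 1489 = 2162 + 1489 = 3651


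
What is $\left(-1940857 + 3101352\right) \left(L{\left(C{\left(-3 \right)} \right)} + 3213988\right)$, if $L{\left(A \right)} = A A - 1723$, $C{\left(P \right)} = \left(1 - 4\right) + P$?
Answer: $3727859248995$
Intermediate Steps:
$C{\left(P \right)} = -3 + P$
$L{\left(A \right)} = -1723 + A^{2}$ ($L{\left(A \right)} = A^{2} - 1723 = -1723 + A^{2}$)
$\left(-1940857 + 3101352\right) \left(L{\left(C{\left(-3 \right)} \right)} + 3213988\right) = \left(-1940857 + 3101352\right) \left(\left(-1723 + \left(-3 - 3\right)^{2}\right) + 3213988\right) = 1160495 \left(\left(-1723 + \left(-6\right)^{2}\right) + 3213988\right) = 1160495 \left(\left(-1723 + 36\right) + 3213988\right) = 1160495 \left(-1687 + 3213988\right) = 1160495 \cdot 3212301 = 3727859248995$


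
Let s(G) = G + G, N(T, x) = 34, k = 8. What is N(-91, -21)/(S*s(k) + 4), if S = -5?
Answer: -17/38 ≈ -0.44737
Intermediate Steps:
s(G) = 2*G
N(-91, -21)/(S*s(k) + 4) = 34/(-10*8 + 4) = 34/(-5*16 + 4) = 34/(-80 + 4) = 34/(-76) = 34*(-1/76) = -17/38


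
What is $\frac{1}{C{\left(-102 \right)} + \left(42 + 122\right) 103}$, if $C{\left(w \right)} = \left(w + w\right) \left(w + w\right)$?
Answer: $\frac{1}{58508} \approx 1.7092 \cdot 10^{-5}$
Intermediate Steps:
$C{\left(w \right)} = 4 w^{2}$ ($C{\left(w \right)} = 2 w 2 w = 4 w^{2}$)
$\frac{1}{C{\left(-102 \right)} + \left(42 + 122\right) 103} = \frac{1}{4 \left(-102\right)^{2} + \left(42 + 122\right) 103} = \frac{1}{4 \cdot 10404 + 164 \cdot 103} = \frac{1}{41616 + 16892} = \frac{1}{58508}$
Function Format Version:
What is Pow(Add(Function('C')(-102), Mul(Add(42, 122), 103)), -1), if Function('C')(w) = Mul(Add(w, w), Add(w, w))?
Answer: Rational(1, 58508) ≈ 1.7092e-5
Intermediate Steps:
Function('C')(w) = Mul(4, Pow(w, 2)) (Function('C')(w) = Mul(Mul(2, w), Mul(2, w)) = Mul(4, Pow(w, 2)))
Pow(Add(Function('C')(-102), Mul(Add(42, 122), 103)), -1) = Pow(Add(Mul(4, Pow(-102, 2)), Mul(Add(42, 122), 103)), -1) = Pow(Add(Mul(4, 10404), Mul(164, 103)), -1) = Pow(Add(41616, 16892), -1) = Pow(58508, -1) = Rational(1, 58508)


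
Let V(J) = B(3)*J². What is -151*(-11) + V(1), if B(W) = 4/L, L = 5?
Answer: 8309/5 ≈ 1661.8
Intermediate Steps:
B(W) = ⅘ (B(W) = 4/5 = 4*(⅕) = ⅘)
V(J) = 4*J²/5
-151*(-11) + V(1) = -151*(-11) + (⅘)*1² = 1661 + (⅘)*1 = 1661 + ⅘ = 8309/5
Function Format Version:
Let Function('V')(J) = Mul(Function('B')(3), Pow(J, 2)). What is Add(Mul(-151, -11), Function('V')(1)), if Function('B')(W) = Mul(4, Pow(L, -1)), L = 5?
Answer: Rational(8309, 5) ≈ 1661.8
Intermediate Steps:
Function('B')(W) = Rational(4, 5) (Function('B')(W) = Mul(4, Pow(5, -1)) = Mul(4, Rational(1, 5)) = Rational(4, 5))
Function('V')(J) = Mul(Rational(4, 5), Pow(J, 2))
Add(Mul(-151, -11), Function('V')(1)) = Add(Mul(-151, -11), Mul(Rational(4, 5), Pow(1, 2))) = Add(1661, Mul(Rational(4, 5), 1)) = Add(1661, Rational(4, 5)) = Rational(8309, 5)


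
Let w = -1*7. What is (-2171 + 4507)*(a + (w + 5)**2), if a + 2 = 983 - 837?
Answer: 345728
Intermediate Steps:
w = -7
a = 144 (a = -2 + (983 - 837) = -2 + 146 = 144)
(-2171 + 4507)*(a + (w + 5)**2) = (-2171 + 4507)*(144 + (-7 + 5)**2) = 2336*(144 + (-2)**2) = 2336*(144 + 4) = 2336*148 = 345728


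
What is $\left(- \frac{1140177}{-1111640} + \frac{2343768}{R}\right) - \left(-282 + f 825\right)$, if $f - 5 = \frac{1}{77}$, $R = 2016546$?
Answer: $- \frac{205568175512899}{53373171320} \approx -3851.5$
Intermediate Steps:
$f = \frac{386}{77}$ ($f = 5 + \frac{1}{77} = \frac{386}{77} \approx 5.013$)
$\left(- \frac{1140177}{-1111640} + \frac{2343768}{R}\right) - \left(-282 + f 825\right) = \left(- \frac{1140177}{-1111640} + \frac{2343768}{2016546}\right) - \left(-282 + \frac{386}{77} \cdot 825\right) = \left(\left(-1140177\right) \left(- \frac{1}{1111640}\right) + 2343768 \cdot \frac{1}{2016546}\right) - \left(-282 + \frac{28950}{7}\right) = \left(\frac{1140177}{1111640} + \frac{7972}{6859}\right) - \frac{26976}{7} = \frac{16682468123}{7624738760} - \frac{26976}{7} = - \frac{205568175512899}{53373171320}$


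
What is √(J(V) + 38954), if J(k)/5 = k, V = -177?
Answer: √38069 ≈ 195.11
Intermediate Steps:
J(k) = 5*k
√(J(V) + 38954) = √(5*(-177) + 38954) = √(-885 + 38954) = √38069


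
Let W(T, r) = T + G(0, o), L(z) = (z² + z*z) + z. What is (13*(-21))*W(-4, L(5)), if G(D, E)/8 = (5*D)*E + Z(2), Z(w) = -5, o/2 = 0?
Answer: 12012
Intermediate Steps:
o = 0 (o = 2*0 = 0)
G(D, E) = -40 + 40*D*E (G(D, E) = 8*((5*D)*E - 5) = 8*(5*D*E - 5) = 8*(-5 + 5*D*E) = -40 + 40*D*E)
L(z) = z + 2*z² (L(z) = (z² + z²) + z = 2*z² + z = z + 2*z²)
W(T, r) = -40 + T (W(T, r) = T + (-40 + 40*0*0) = T + (-40 + 0) = T - 40 = -40 + T)
(13*(-21))*W(-4, L(5)) = (13*(-21))*(-40 - 4) = -273*(-44) = 12012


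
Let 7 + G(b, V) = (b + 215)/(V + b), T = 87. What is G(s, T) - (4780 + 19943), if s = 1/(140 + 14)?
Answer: -331324159/13399 ≈ -24728.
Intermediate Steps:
s = 1/154 ≈ 0.0064935
G(b, V) = -7 + (215 + b)/(V + b) (G(b, V) = -7 + (b + 215)/(V + b) = -7 + (215 + b)/(V + b))
G(s, T) - (4780 + 19943) = (215 - 7*87 - 6*1/154)/(87 + 1/154) - (4780 + 19943) = (215 - 609 - 3/77)/(13399/154) - 1*24723 = (154/13399)*(-30341/77) - 24723 = -60682/13399 - 24723 = -331324159/13399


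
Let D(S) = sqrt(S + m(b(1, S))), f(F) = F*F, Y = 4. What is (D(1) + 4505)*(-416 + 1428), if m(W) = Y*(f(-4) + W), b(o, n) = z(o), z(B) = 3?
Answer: 4559060 + 1012*sqrt(77) ≈ 4.5679e+6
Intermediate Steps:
f(F) = F**2
b(o, n) = 3
m(W) = 64 + 4*W (m(W) = 4*((-4)**2 + W) = 4*(16 + W) = 64 + 4*W)
D(S) = sqrt(76 + S) (D(S) = sqrt(S + (64 + 4*3)) = sqrt(S + (64 + 12)) = sqrt(S + 76) = sqrt(76 + S))
(D(1) + 4505)*(-416 + 1428) = (sqrt(76 + 1) + 4505)*(-416 + 1428) = (sqrt(77) + 4505)*1012 = (4505 + sqrt(77))*1012 = 4559060 + 1012*sqrt(77)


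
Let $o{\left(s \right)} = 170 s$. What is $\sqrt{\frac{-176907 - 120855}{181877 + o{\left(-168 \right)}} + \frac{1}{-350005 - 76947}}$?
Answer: $\frac{i \sqrt{2080454502112747073986}}{32729499892} \approx 1.3936 i$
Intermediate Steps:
$\sqrt{\frac{-176907 - 120855}{181877 + o{\left(-168 \right)}} + \frac{1}{-350005 - 76947}} = \sqrt{\frac{-176907 - 120855}{181877 + 170 \left(-168\right)} + \frac{1}{-350005 - 76947}} = \sqrt{- \frac{297762}{181877 - 28560} + \frac{1}{-426952}} = \sqrt{- \frac{297762}{153317} - \frac{1}{426952}} = \sqrt{- \frac{127130234741}{65458999784}} = \frac{i \sqrt{2080454502112747073986}}{32729499892}$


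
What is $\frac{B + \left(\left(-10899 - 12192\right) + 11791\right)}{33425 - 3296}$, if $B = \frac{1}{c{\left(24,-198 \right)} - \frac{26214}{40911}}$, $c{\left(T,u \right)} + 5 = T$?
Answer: $- \frac{2829110863}{7543247085} \approx -0.37505$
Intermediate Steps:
$c{\left(T,u \right)} = -5 + T$
$B = \frac{13637}{250365}$ ($B = \frac{1}{\left(-5 + 24\right) - \frac{26214}{40911}} = \frac{1}{19 - \frac{8738}{13637}} = \frac{1}{\frac{250365}{13637}} = \frac{13637}{250365} \approx 0.054468$)
$\frac{B + \left(\left(-10899 - 12192\right) + 11791\right)}{33425 - 3296} = \frac{\frac{13637}{250365} + \left(\left(-10899 - 12192\right) + 11791\right)}{33425 - 3296} = \frac{\frac{13637}{250365} + \left(-23091 + 11791\right)}{30129} = \left(\frac{13637}{250365} - 11300\right) \frac{1}{30129} = \left(- \frac{2829110863}{250365}\right) \frac{1}{30129} = - \frac{2829110863}{7543247085}$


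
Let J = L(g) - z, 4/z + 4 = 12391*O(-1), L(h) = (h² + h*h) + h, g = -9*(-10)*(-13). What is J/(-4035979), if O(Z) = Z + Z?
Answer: -33915055592/50017887747 ≈ -0.67806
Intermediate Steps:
g = -1170 (g = 90*(-13) = -1170)
O(Z) = 2*Z
L(h) = h + 2*h² (L(h) = (h² + h²) + h = 2*h² + h = h + 2*h²)
z = -2/12393 (z = 4/(-4 + 12391*(2*(-1))) = 4/(-4 + 12391*(-2)) = 4/(-4 - 24782) = 4/(-24786) = 4*(-1/24786) = -2/12393 ≈ -0.00016138)
J = 33915055592/12393 (J = -1170*(1 + 2*(-1170)) - 1*(-2/12393) = -1170*(1 - 2340) + 2/12393 = -1170*(-2339) + 2/12393 = 2736630 + 2/12393 = 33915055592/12393 ≈ 2.7366e+6)
J/(-4035979) = (33915055592/12393)/(-4035979) = (33915055592/12393)*(-1/4035979) = -33915055592/50017887747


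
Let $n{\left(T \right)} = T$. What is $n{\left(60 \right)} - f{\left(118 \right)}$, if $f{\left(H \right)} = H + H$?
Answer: $-176$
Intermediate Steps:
$f{\left(H \right)} = 2 H$
$n{\left(60 \right)} - f{\left(118 \right)} = 60 - 2 \cdot 118 = 60 - 236 = -176$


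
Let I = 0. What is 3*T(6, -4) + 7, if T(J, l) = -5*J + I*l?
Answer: -83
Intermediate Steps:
T(J, l) = -5*J (T(J, l) = -5*J + 0*l = -5*J + 0 = -5*J)
3*T(6, -4) + 7 = 3*(-5*6) + 7 = 3*(-30) + 7 = -90 + 7 = -83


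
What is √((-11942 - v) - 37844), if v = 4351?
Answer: I*√54137 ≈ 232.67*I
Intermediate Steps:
√((-11942 - v) - 37844) = √((-11942 - 1*4351) - 37844) = √((-11942 - 4351) - 37844) = √(-16293 - 37844) = √(-54137) = I*√54137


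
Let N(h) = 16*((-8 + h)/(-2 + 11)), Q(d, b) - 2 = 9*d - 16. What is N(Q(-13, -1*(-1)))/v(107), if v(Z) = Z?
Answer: -2224/963 ≈ -2.3094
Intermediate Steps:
Q(d, b) = -14 + 9*d (Q(d, b) = 2 + (9*d - 16) = 2 + (-16 + 9*d) = -14 + 9*d)
N(h) = -128/9 + 16*h/9 (N(h) = 16*((-8 + h)/9) = 16*((-8 + h)*(⅑)) = 16*(-8/9 + h/9) = -128/9 + 16*h/9)
N(Q(-13, -1*(-1)))/v(107) = (-128/9 + 16*(-14 + 9*(-13))/9)/107 = (-128/9 + 16*(-14 - 117)/9)*(1/107) = (-128/9 + (16/9)*(-131))*(1/107) = (-128/9 - 2096/9)*(1/107) = -2224/9*1/107 = -2224/963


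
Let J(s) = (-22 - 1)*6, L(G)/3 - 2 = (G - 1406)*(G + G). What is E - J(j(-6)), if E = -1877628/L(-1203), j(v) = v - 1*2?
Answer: 216408863/1569314 ≈ 137.90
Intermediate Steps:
j(v) = -2 + v (j(v) = v - 2 = -2 + v)
L(G) = 6 + 6*G*(-1406 + G) (L(G) = 6 + 3*((G - 1406)*(G + G)) = 6 + 3*((-1406 + G)*(2*G)) = 6 + 3*(2*G*(-1406 + G)) = 6 + 6*G*(-1406 + G))
J(s) = -138 (J(s) = -23*6 = -138)
E = -156469/1569314 (E = -1877628/(6 - 8436*(-1203) + 6*(-1203)**2) = -1877628/(6 + 10148508 + 6*1447209) = -1877628/(6 + 10148508 + 8683254) = -1877628/18831768 = -1877628*1/18831768 = -156469/1569314 ≈ -0.099705)
E - J(j(-6)) = -156469/1569314 - 1*(-138) = -156469/1569314 + 138 = 216408863/1569314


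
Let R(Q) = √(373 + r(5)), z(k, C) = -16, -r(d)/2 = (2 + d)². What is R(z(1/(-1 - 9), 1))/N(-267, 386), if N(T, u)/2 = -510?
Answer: -√11/204 ≈ -0.016258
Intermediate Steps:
r(d) = -2*(2 + d)²
N(T, u) = -1020 (N(T, u) = 2*(-510) = -1020)
R(Q) = 5*√11 (R(Q) = √(373 - 2*(2 + 5)²) = √(373 - 2*7²) = √(373 - 2*49) = √(373 - 98) = √275 = 5*√11)
R(z(1/(-1 - 9), 1))/N(-267, 386) = (5*√11)/(-1020) = (5*√11)*(-1/1020) = -√11/204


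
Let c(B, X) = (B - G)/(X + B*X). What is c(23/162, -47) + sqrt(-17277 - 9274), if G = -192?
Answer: -31127/8695 + I*sqrt(26551) ≈ -3.5799 + 162.94*I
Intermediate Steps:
c(B, X) = (192 + B)/(X + B*X) (c(B, X) = (B - 1*(-192))/(X + B*X) = (B + 192)/(X + B*X) = (192 + B)/(X + B*X))
c(23/162, -47) + sqrt(-17277 - 9274) = (192 + 23/162)/((-47)*(1 + 23/162)) + sqrt(-17277 - 9274) = -(192 + 23*(1/162))/(47*(1 + 23*(1/162))) + sqrt(-26551) = -(192 + 23/162)/(47*(1 + 23/162)) + I*sqrt(26551) = -1/47*31127/162/185/162 + I*sqrt(26551) = -1/47*162/185*31127/162 + I*sqrt(26551) = -31127/8695 + I*sqrt(26551)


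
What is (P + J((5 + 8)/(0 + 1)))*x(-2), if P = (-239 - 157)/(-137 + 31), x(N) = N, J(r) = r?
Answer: -1774/53 ≈ -33.472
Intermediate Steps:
P = 198/53 (P = -396/(-106) = -396*(-1/106) = 198/53 ≈ 3.7358)
(P + J((5 + 8)/(0 + 1)))*x(-2) = (198/53 + (5 + 8)/(0 + 1))*(-2) = (198/53 + 13/1)*(-2) = (198/53 + 13*1)*(-2) = (198/53 + 13)*(-2) = (887/53)*(-2) = -1774/53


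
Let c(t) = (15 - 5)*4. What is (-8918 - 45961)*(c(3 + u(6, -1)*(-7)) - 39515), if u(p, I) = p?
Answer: 2166348525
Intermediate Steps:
c(t) = 40 (c(t) = 10*4 = 40)
(-8918 - 45961)*(c(3 + u(6, -1)*(-7)) - 39515) = (-8918 - 45961)*(40 - 39515) = -54879*(-39475) = 2166348525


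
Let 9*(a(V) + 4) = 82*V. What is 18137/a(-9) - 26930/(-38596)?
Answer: -87212459/414907 ≈ -210.20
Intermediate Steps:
a(V) = -4 + 82*V/9 (a(V) = -4 + (82*V)/9 = -4 + 82*V/9)
18137/a(-9) - 26930/(-38596) = 18137/(-4 + (82/9)*(-9)) - 26930/(-38596) = 18137/(-4 - 82) - 26930*(-1/38596) = 18137/(-86) + 13465/19298 = 18137*(-1/86) + 13465/19298 = -18137/86 + 13465/19298 = -87212459/414907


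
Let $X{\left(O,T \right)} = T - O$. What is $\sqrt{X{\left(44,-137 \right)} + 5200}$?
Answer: $\sqrt{5019} \approx 70.845$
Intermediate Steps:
$\sqrt{X{\left(44,-137 \right)} + 5200} = \sqrt{\left(-137 - 44\right) + 5200} = \sqrt{-181 + 5200} = \sqrt{5019}$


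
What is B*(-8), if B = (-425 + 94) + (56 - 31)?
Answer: 2448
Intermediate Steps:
B = -306 (B = -331 + 25 = -306)
B*(-8) = -306*(-8) = 2448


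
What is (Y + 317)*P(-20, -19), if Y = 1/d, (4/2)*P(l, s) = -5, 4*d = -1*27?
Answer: -42775/54 ≈ -792.13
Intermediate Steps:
d = -27/4 (d = (-1*27)/4 = (¼)*(-27) = -27/4 ≈ -6.7500)
P(l, s) = -5/2 (P(l, s) = (½)*(-5) = -5/2)
Y = -4/27 (Y = 1/(-27/4) = -4/27 ≈ -0.14815)
(Y + 317)*P(-20, -19) = (-4/27 + 317)*(-5/2) = (8555/27)*(-5/2) = -42775/54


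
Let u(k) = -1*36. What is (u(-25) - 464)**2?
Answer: 250000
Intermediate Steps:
u(k) = -36
(u(-25) - 464)**2 = (-36 - 464)**2 = (-500)**2 = 250000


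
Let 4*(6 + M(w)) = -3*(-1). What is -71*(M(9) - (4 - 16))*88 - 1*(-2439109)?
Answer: 2396935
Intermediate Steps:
M(w) = -21/4 (M(w) = -6 + (-3*(-1))/4 = -6 + (¼)*3 = -6 + ¾ = -21/4)
-71*(M(9) - (4 - 16))*88 - 1*(-2439109) = -71*(-21/4 - (4 - 16))*88 - 1*(-2439109) = -71*(-21/4 - 1*(-12))*88 + 2439109 = -71*(-21/4 + 12)*88 + 2439109 = -71*27/4*88 + 2439109 = -1917/4*88 + 2439109 = -42174 + 2439109 = 2396935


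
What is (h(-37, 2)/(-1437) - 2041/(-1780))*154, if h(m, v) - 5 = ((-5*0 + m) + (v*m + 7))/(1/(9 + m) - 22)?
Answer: 46172668311/263033270 ≈ 175.54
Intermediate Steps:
h(m, v) = 5 + (7 + m + m*v)/(-22 + 1/(9 + m)) (h(m, v) = 5 + ((-5*0 + m) + (v*m + 7))/(1/(9 + m) - 22) = 5 + ((0 + m) + (m*v + 7))/(-22 + 1/(9 + m)) = 5 + (m + (7 + m*v))/(-22 + 1/(9 + m)) = 5 + (7 + m + m*v)/(-22 + 1/(9 + m)))
(h(-37, 2)/(-1437) - 2041/(-1780))*154 = (((922 - 1*(-37)² + 94*(-37) - 1*2*(-37)² - 9*(-37)*2)/(197 + 22*(-37)))/(-1437) - 2041/(-1780))*154 = (((922 - 1*1369 - 3478 - 1*2*1369 + 666)/(197 - 814))*(-1/1437) - 2041*(-1/1780))*154 = (((922 - 1369 - 3478 - 2738 + 666)/(-617))*(-1/1437) + 2041/1780)*154 = (-1/617*(-5997)*(-1/1437) + 2041/1780)*154 = ((5997/617)*(-1/1437) + 2041/1780)*154 = (-1999/295543 + 2041/1780)*154 = (599645043/526066540)*154 = 46172668311/263033270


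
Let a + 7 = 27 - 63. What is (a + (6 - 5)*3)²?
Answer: 1600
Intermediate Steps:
a = -43 (a = -7 + (27 - 63) = -7 - 36 = -43)
(a + (6 - 5)*3)² = (-43 + (6 - 5)*3)² = (-43 + 1*3)² = (-43 + 3)² = (-40)² = 1600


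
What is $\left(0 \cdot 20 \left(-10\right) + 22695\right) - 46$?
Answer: $22649$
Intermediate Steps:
$\left(0 \cdot 20 \left(-10\right) + 22695\right) - 46 = \left(0 \left(-10\right) + 22695\right) - 46 = \left(0 + 22695\right) - 46 = 22695 - 46 = 22649$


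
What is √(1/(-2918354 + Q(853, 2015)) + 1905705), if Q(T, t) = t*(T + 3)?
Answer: √2714630403258264666/1193514 ≈ 1380.5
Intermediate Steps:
Q(T, t) = t*(3 + T)
√(1/(-2918354 + Q(853, 2015)) + 1905705) = √(1/(-2918354 + 2015*(3 + 853)) + 1905705) = √(1/(-2918354 + 2015*856) + 1905705) = √(1/(-2918354 + 1724840) + 1905705) = √(1/(-1193514) + 1905705) = √(-1/1193514 + 1905705) = √(2274485597369/1193514) = √2714630403258264666/1193514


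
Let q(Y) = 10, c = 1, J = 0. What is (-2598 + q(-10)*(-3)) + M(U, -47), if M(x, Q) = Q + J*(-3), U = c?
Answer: -2675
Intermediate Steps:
U = 1
M(x, Q) = Q (M(x, Q) = Q + 0*(-3) = Q + 0 = Q)
(-2598 + q(-10)*(-3)) + M(U, -47) = (-2598 + 10*(-3)) - 47 = (-2598 - 30) - 47 = -2628 - 47 = -2675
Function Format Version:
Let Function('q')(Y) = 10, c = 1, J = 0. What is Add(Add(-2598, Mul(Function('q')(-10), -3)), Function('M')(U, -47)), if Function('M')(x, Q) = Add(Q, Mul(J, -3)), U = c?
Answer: -2675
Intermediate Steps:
U = 1
Function('M')(x, Q) = Q (Function('M')(x, Q) = Add(Q, Mul(0, -3)) = Add(Q, 0) = Q)
Add(Add(-2598, Mul(Function('q')(-10), -3)), Function('M')(U, -47)) = Add(Add(-2598, Mul(10, -3)), -47) = Add(Add(-2598, -30), -47) = Add(-2628, -47) = -2675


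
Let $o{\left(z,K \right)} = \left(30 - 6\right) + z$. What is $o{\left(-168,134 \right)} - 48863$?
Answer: $-49007$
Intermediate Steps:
$o{\left(z,K \right)} = 24 + z$
$o{\left(-168,134 \right)} - 48863 = \left(24 - 168\right) - 48863 = -144 - 48863 = -49007$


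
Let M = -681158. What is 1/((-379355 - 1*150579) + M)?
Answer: -1/1211092 ≈ -8.2570e-7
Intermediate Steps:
1/((-379355 - 1*150579) + M) = 1/((-379355 - 1*150579) - 681158) = 1/((-379355 - 150579) - 681158) = 1/(-529934 - 681158) = 1/(-1211092) = -1/1211092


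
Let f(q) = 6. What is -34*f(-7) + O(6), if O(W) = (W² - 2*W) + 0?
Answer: -180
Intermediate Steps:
O(W) = W² - 2*W
-34*f(-7) + O(6) = -34*6 + 6*(-2 + 6) = -204 + 6*4 = -204 + 24 = -180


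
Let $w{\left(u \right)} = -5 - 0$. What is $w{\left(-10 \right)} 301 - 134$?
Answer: $-1639$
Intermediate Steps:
$w{\left(u \right)} = -5$ ($w{\left(u \right)} = -5 + 0 = -5$)
$w{\left(-10 \right)} 301 - 134 = \left(-5\right) 301 - 134 = -1505 - 134 = -1639$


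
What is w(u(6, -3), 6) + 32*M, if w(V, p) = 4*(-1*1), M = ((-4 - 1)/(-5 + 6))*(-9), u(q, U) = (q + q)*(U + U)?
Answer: 1436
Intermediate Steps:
u(q, U) = 4*U*q (u(q, U) = (2*q)*(2*U) = 4*U*q)
M = 45 (M = -5/1*(-9) = -5*1*(-9) = -5*(-9) = 45)
w(V, p) = -4 (w(V, p) = 4*(-1) = -4)
w(u(6, -3), 6) + 32*M = -4 + 32*45 = -4 + 1440 = 1436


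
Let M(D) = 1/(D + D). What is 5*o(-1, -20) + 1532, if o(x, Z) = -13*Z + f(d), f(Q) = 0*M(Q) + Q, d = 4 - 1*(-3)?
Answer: 2867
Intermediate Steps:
M(D) = 1/(2*D)
d = 7 (d = 4 + 3 = 7)
f(Q) = Q (f(Q) = 0*(1/(2*Q)) + Q = 0 + Q = Q)
o(x, Z) = 7 - 13*Z (o(x, Z) = -13*Z + 7 = 7 - 13*Z)
5*o(-1, -20) + 1532 = 5*(7 - 13*(-20)) + 1532 = 5*(7 + 260) + 1532 = 5*267 + 1532 = 1335 + 1532 = 2867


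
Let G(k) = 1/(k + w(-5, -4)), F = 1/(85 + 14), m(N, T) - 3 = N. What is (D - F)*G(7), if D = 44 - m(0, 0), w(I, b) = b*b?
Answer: 4058/2277 ≈ 1.7822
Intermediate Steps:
w(I, b) = b**2
m(N, T) = 3 + N
F = 1/99 ≈ 0.010101
D = 41 (D = 44 - (3 + 0) = 44 - 1*3 = 44 - 3 = 41)
G(k) = 1/(16 + k) (G(k) = 1/(k + (-4)**2) = 1/(k + 16) = 1/(16 + k))
(D - F)*G(7) = (41 - 1*1/99)/(16 + 7) = (41 - 1/99)/23 = (4058/99)*(1/23) = 4058/2277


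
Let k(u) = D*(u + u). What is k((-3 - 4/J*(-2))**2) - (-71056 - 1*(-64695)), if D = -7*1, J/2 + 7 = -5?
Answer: 55849/9 ≈ 6205.4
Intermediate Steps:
J = -24 (J = -14 + 2*(-5) = -14 - 10 = -24)
D = -7
k(u) = -14*u (k(u) = -7*(u + u) = -14*u)
k((-3 - 4/J*(-2))**2) - (-71056 - 1*(-64695)) = -14*(-3 - 4/(-24)*(-2))**2 - (-71056 - 1*(-64695)) = -14*(-3 - 4*(-1/24)*(-2))**2 - (-71056 + 64695) = -14*(-3 + (1/6)*(-2))**2 - 1*(-6361) = -14*(-3 - 1/3)**2 + 6361 = -14*(-10/3)**2 + 6361 = -14*100/9 + 6361 = -1400/9 + 6361 = 55849/9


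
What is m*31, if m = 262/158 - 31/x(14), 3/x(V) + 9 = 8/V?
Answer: 4564502/1659 ≈ 2751.4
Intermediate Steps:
x(V) = 3/(-9 + 8/V)
m = 147242/1659 (m = 262/158 - 31/((-3*14/(-8 + 9*14))) = 262*(1/158) - 31/((-3*14/(-8 + 126))) = 131/79 - 31/((-3*14/118)) = 131/79 - 31/((-3*14*1/118)) = 131/79 - 31/(-21/59) = 131/79 - 31*(-59/21) = 131/79 + 1829/21 = 147242/1659 ≈ 88.753)
m*31 = (147242/1659)*31 = 4564502/1659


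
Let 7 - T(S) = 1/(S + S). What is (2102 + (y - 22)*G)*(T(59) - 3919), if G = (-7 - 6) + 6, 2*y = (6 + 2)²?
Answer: -469002872/59 ≈ -7.9492e+6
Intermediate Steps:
T(S) = 7 - 1/(2*S) (T(S) = 7 - 1/(S + S) = 7 - 1/(2*S))
y = 32 (y = (6 + 2)²/2 = (½)*8² = (½)*64 = 32)
G = -7 (G = -13 + 6 = -7)
(2102 + (y - 22)*G)*(T(59) - 3919) = (2102 + (32 - 22)*(-7))*((7 - ½/59) - 3919) = (2102 + 10*(-7))*((7 - ½*1/59) - 3919) = (2102 - 70)*((7 - 1/118) - 3919) = 2032*(825/118 - 3919) = 2032*(-461617/118) = -469002872/59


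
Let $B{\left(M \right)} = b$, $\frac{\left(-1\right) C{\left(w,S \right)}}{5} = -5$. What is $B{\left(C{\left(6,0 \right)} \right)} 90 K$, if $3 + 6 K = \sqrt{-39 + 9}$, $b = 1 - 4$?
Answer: $135 - 45 i \sqrt{30} \approx 135.0 - 246.48 i$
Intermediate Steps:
$b = -3$
$C{\left(w,S \right)} = 25$ ($C{\left(w,S \right)} = \left(-5\right) \left(-5\right) = 25$)
$B{\left(M \right)} = -3$
$K = - \frac{1}{2} + \frac{i \sqrt{30}}{6}$ ($K = - \frac{1}{2} + \frac{\sqrt{-39 + 9}}{6} = - \frac{1}{2} + \frac{\sqrt{-30}}{6} = - \frac{1}{2} + \frac{i \sqrt{30}}{6} \approx -0.5 + 0.91287 i$)
$B{\left(C{\left(6,0 \right)} \right)} 90 K = \left(-3\right) 90 \left(- \frac{1}{2} + \frac{i \sqrt{30}}{6}\right) = - 270 \left(- \frac{1}{2} + \frac{i \sqrt{30}}{6}\right) = 135 - 45 i \sqrt{30}$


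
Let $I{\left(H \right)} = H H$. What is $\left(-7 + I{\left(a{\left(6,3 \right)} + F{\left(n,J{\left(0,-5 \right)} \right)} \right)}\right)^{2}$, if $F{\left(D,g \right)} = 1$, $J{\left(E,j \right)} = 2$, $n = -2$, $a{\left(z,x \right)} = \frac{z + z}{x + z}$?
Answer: $\frac{196}{81} \approx 2.4198$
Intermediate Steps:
$a{\left(z,x \right)} = \frac{2 z}{x + z}$
$I{\left(H \right)} = H^{2}$
$\left(-7 + I{\left(a{\left(6,3 \right)} + F{\left(n,J{\left(0,-5 \right)} \right)} \right)}\right)^{2} = \left(-7 + \left(2 \cdot 6 \frac{1}{3 + 6} + 1\right)^{2}\right)^{2} = \left(-7 + \left(2 \cdot 6 \cdot \frac{1}{9} + 1\right)^{2}\right)^{2} = \left(-7 + \left(\frac{4}{3} + 1\right)^{2}\right)^{2} = \left(-7 + \left(\frac{7}{3}\right)^{2}\right)^{2} = \left(-7 + \frac{49}{9}\right)^{2} = \left(- \frac{14}{9}\right)^{2} = \frac{196}{81}$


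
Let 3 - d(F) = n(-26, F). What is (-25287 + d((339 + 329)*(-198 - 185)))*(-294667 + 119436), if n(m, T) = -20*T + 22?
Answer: 901070394966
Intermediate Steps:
n(m, T) = 22 - 20*T
d(F) = -19 + 20*F (d(F) = 3 - (22 - 20*F) = 3 + (-22 + 20*F) = -19 + 20*F)
(-25287 + d((339 + 329)*(-198 - 185)))*(-294667 + 119436) = (-25287 + (-19 + 20*((339 + 329)*(-198 - 185))))*(-294667 + 119436) = (-25287 + (-19 + 20*(668*(-383))))*(-175231) = (-25287 + (-19 + 20*(-255844)))*(-175231) = (-25287 + (-19 - 5116880))*(-175231) = (-25287 - 5116899)*(-175231) = -5142186*(-175231) = 901070394966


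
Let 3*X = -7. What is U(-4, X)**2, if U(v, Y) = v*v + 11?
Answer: 729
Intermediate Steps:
X = -7/3 (X = (1/3)*(-7) = -7/3 ≈ -2.3333)
U(v, Y) = 11 + v**2 (U(v, Y) = v**2 + 11 = 11 + v**2)
U(-4, X)**2 = (11 + (-4)**2)**2 = (11 + 16)**2 = 27**2 = 729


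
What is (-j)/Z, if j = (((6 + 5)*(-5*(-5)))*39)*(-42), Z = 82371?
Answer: 150150/27457 ≈ 5.4686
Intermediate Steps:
j = -450450 (j = ((11*25)*39)*(-42) = (275*39)*(-42) = 10725*(-42) = -450450)
(-j)/Z = -1*(-450450)/82371 = 450450*(1/82371) = 150150/27457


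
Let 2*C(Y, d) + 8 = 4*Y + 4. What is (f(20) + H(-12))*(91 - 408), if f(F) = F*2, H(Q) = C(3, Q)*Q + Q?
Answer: 6340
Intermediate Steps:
C(Y, d) = -2 + 2*Y (C(Y, d) = -4 + (4*Y + 4)/2 = -4 + (4 + 4*Y)/2 = -4 + (2 + 2*Y) = -2 + 2*Y)
H(Q) = 5*Q (H(Q) = (-2 + 2*3)*Q + Q = (-2 + 6)*Q + Q = 4*Q + Q = 5*Q)
f(F) = 2*F
(f(20) + H(-12))*(91 - 408) = (2*20 + 5*(-12))*(91 - 408) = (40 - 60)*(-317) = -20*(-317) = 6340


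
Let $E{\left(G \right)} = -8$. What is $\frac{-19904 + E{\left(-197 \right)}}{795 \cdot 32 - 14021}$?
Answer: $- \frac{1048}{601} \approx -1.7438$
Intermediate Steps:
$\frac{-19904 + E{\left(-197 \right)}}{795 \cdot 32 - 14021} = \frac{-19904 - 8}{795 \cdot 32 - 14021} = - \frac{19912}{25440 - 14021} = - \frac{19912}{11419} = \left(-19912\right) \frac{1}{11419} = - \frac{1048}{601}$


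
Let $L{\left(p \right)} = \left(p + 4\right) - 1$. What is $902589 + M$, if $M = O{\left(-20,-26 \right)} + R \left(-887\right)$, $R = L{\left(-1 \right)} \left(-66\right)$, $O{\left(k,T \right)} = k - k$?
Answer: $1019673$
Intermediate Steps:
$L{\left(p \right)} = 3 + p$ ($L{\left(p \right)} = \left(4 + p\right) - 1 = 3 + p$)
$O{\left(k,T \right)} = 0$
$R = -132$ ($R = \left(3 - 1\right) \left(-66\right) = 2 \left(-66\right) = -132$)
$M = 117084$ ($M = 0 - -117084 = 0 + 117084 = 117084$)
$902589 + M = 902589 + 117084 = 1019673$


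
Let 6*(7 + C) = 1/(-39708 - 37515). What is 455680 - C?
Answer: 211137103207/463338 ≈ 4.5569e+5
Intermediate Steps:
C = -3243367/463338 (C = -7 + 1/(6*(-39708 - 37515)) = -7 + (⅙)/(-77223) = -7 + (⅙)*(-1/77223) = -7 - 1/463338 = -3243367/463338 ≈ -7.0000)
455680 - C = 455680 - 1*(-3243367/463338) = 455680 + 3243367/463338 = 211137103207/463338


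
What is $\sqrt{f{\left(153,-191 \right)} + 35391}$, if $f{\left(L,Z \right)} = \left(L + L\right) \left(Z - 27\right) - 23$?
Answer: $2 i \sqrt{7835} \approx 177.03 i$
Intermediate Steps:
$f{\left(L,Z \right)} = -23 + 2 L \left(-27 + Z\right)$ ($f{\left(L,Z \right)} = 2 L \left(-27 + Z\right) - 23 = -23 + 2 L \left(-27 + Z\right)$)
$\sqrt{f{\left(153,-191 \right)} + 35391} = \sqrt{\left(-23 - 8262 + 2 \cdot 153 \left(-191\right)\right) + 35391} = \sqrt{\left(-23 - 8262 - 58446\right) + 35391} = \sqrt{-66731 + 35391} = \sqrt{-31340} = 2 i \sqrt{7835}$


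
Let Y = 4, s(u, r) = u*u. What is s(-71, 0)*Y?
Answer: 20164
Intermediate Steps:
s(u, r) = u²
s(-71, 0)*Y = (-71)²*4 = 5041*4 = 20164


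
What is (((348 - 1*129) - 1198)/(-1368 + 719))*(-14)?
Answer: -1246/59 ≈ -21.119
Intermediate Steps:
(((348 - 1*129) - 1198)/(-1368 + 719))*(-14) = (((348 - 129) - 1198)/(-649))*(-14) = ((219 - 1198)*(-1/649))*(-14) = -979*(-1/649)*(-14) = (89/59)*(-14) = -1246/59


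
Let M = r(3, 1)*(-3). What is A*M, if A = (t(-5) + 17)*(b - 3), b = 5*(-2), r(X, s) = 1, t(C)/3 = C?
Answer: 78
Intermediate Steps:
t(C) = 3*C
b = -10
A = -26 (A = (3*(-5) + 17)*(-10 - 3) = (-15 + 17)*(-13) = 2*(-13) = -26)
M = -3 (M = 1*(-3) = -3)
A*M = -26*(-3) = 78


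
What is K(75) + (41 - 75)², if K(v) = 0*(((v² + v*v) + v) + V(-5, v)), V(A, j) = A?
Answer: 1156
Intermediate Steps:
K(v) = 0 (K(v) = 0*(((v² + v*v) + v) - 5) = 0*(((v² + v²) + v) - 5) = 0*((2*v² + v) - 5) = 0*((v + 2*v²) - 5) = 0*(-5 + v + 2*v²) = 0)
K(75) + (41 - 75)² = 0 + (41 - 75)² = 0 + (-34)² = 0 + 1156 = 1156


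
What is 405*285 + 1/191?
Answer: 22046176/191 ≈ 1.1543e+5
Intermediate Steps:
405*285 + 1/191 = 115425 + 1/191 = 22046176/191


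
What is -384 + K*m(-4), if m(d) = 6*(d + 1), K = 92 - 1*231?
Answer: 2118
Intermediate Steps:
K = -139 (K = 92 - 231 = -139)
m(d) = 6 + 6*d (m(d) = 6*(1 + d) = 6 + 6*d)
-384 + K*m(-4) = -384 - 139*(6 + 6*(-4)) = -384 - 139*(6 - 24) = -384 - 139*(-18) = -384 + 2502 = 2118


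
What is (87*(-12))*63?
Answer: -65772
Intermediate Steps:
(87*(-12))*63 = -1044*63 = -65772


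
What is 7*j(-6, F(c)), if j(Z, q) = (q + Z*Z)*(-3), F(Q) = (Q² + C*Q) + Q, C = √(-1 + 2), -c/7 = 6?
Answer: -36036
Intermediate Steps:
c = -42 (c = -7*6 = -42)
C = 1 (C = √1 = 1)
F(Q) = Q² + 2*Q (F(Q) = (Q² + 1*Q) + Q = (Q² + Q) + Q = (Q + Q²) + Q = Q² + 2*Q)
j(Z, q) = -3*q - 3*Z² (j(Z, q) = (q + Z²)*(-3) = -3*q - 3*Z²)
7*j(-6, F(c)) = 7*(-(-126)*(2 - 42) - 3*(-6)²) = 7*(-(-126)*(-40) - 3*36) = 7*(-3*1680 - 108) = 7*(-5040 - 108) = 7*(-5148) = -36036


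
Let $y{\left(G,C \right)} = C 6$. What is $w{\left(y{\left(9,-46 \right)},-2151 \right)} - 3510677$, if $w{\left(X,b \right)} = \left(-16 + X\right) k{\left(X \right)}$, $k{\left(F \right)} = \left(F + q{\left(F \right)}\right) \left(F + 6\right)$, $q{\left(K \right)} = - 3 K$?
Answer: $40009003$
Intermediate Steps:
$y{\left(G,C \right)} = 6 C$
$k{\left(F \right)} = - 2 F \left(6 + F\right)$ ($k{\left(F \right)} = \left(F - 3 F\right) \left(F + 6\right) = - 2 F \left(6 + F\right)$)
$w{\left(X,b \right)} = 2 X \left(-16 + X\right) \left(-6 - X\right)$ ($w{\left(X,b \right)} = \left(-16 + X\right) 2 X \left(-6 - X\right) = 2 X \left(-16 + X\right) \left(-6 - X\right)$)
$w{\left(y{\left(9,-46 \right)},-2151 \right)} - 3510677 = 2 \cdot 6 \left(-46\right) \left(-16 + 6 \left(-46\right)\right) \left(-6 - 6 \left(-46\right)\right) - 3510677 = 2 \left(-276\right) \left(-16 - 276\right) \left(-6 - -276\right) - 3510677 = 2 \left(-276\right) \left(-292\right) \left(-6 + 276\right) - 3510677 = 2 \left(-276\right) \left(-292\right) 270 - 3510677 = 43519680 - 3510677 = 40009003$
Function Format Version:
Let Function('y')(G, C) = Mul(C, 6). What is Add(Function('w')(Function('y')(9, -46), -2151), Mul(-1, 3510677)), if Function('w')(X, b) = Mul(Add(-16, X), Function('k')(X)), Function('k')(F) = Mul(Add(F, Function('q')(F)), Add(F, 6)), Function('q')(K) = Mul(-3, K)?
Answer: 40009003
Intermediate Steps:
Function('y')(G, C) = Mul(6, C)
Function('k')(F) = Mul(-2, F, Add(6, F)) (Function('k')(F) = Mul(Add(F, Mul(-3, F)), Add(F, 6)) = Mul(Mul(-2, F), Add(6, F)) = Mul(-2, F, Add(6, F)))
Function('w')(X, b) = Mul(2, X, Add(-16, X), Add(-6, Mul(-1, X))) (Function('w')(X, b) = Mul(Add(-16, X), Mul(2, X, Add(-6, Mul(-1, X)))) = Mul(2, X, Add(-16, X), Add(-6, Mul(-1, X))))
Add(Function('w')(Function('y')(9, -46), -2151), Mul(-1, 3510677)) = Add(Mul(2, Mul(6, -46), Add(-16, Mul(6, -46)), Add(-6, Mul(-1, Mul(6, -46)))), Mul(-1, 3510677)) = Add(Mul(2, -276, Add(-16, -276), Add(-6, Mul(-1, -276))), -3510677) = Add(Mul(2, -276, -292, Add(-6, 276)), -3510677) = Add(Mul(2, -276, -292, 270), -3510677) = Add(43519680, -3510677) = 40009003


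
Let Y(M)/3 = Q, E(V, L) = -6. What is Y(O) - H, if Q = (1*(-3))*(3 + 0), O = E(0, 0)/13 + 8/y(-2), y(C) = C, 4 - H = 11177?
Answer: 11146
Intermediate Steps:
H = -11173 (H = 4 - 1*11177 = 4 - 11177 = -11173)
O = -58/13 (O = -6/13 + 8/(-2) = -6*1/13 + 8*(-½) = -6/13 - 4 = -58/13 ≈ -4.4615)
Q = -9 (Q = -3*3 = -9)
Y(M) = -27 (Y(M) = 3*(-9) = -27)
Y(O) - H = -27 - 1*(-11173) = -27 + 11173 = 11146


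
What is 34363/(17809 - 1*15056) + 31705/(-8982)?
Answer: 221364601/24727446 ≈ 8.9522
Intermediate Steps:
34363/(17809 - 1*15056) + 31705/(-8982) = 34363/(17809 - 15056) + 31705*(-1/8982) = 34363/2753 - 31705/8982 = 221364601/24727446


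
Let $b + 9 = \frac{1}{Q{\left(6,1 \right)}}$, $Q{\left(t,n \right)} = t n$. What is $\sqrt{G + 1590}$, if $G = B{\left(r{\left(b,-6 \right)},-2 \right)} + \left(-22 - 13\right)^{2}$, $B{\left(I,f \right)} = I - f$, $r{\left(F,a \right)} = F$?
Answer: $\frac{\sqrt{101094}}{6} \approx 52.992$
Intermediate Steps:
$Q{\left(t,n \right)} = n t$
$b = - \frac{53}{6}$ ($b = -9 + \frac{1}{1 \cdot 6} = -9 + \frac{1}{6} = - \frac{53}{6} \approx -8.8333$)
$G = \frac{7309}{6}$ ($G = \left(- \frac{53}{6} - -2\right) + \left(-22 - 13\right)^{2} = \left(- \frac{53}{6} + 2\right) + \left(-35\right)^{2} = - \frac{41}{6} + 1225 = \frac{7309}{6} \approx 1218.2$)
$\sqrt{G + 1590} = \sqrt{\frac{7309}{6} + 1590} = \sqrt{\frac{16849}{6}} = \frac{\sqrt{101094}}{6}$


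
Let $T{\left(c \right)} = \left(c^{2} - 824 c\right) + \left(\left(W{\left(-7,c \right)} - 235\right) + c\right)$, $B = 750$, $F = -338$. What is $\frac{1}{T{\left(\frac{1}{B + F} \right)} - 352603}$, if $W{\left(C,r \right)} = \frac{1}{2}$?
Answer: $- \frac{169744}{59892387675} \approx -2.8341 \cdot 10^{-6}$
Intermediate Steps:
$W{\left(C,r \right)} = \frac{1}{2}$
$T{\left(c \right)} = - \frac{469}{2} + c^{2} - 823 c$ ($T{\left(c \right)} = \left(c^{2} - 824 c\right) + \left(\left(\frac{1}{2} - 235\right) + c\right) = \left(c^{2} - 824 c\right) + \left(- \frac{469}{2} + c\right) = - \frac{469}{2} + c^{2} - 823 c$)
$\frac{1}{T{\left(\frac{1}{B + F} \right)} - 352603} = \frac{1}{\left(- \frac{469}{2} + \left(\frac{1}{750 - 338}\right)^{2} - \frac{823}{750 - 338}\right) - 352603} = \frac{1}{\left(- \frac{469}{2} + \left(\frac{1}{412}\right)^{2} - \frac{823}{412}\right) - 352603} = \frac{1}{\left(- \frac{469}{2} + \frac{1}{169744} - \frac{823}{412}\right) - 352603} = \frac{1}{- \frac{40144043}{169744} - 352603} = \frac{1}{- \frac{59892387675}{169744}} = - \frac{169744}{59892387675}$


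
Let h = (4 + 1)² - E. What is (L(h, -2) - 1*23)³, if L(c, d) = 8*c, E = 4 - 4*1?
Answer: 5545233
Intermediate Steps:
E = 0 (E = 4 - 4 = 0)
h = 25 (h = (4 + 1)² - 1*0 = 5² + 0 = 25 + 0 = 25)
(L(h, -2) - 1*23)³ = (8*25 - 1*23)³ = (200 - 23)³ = 177³ = 5545233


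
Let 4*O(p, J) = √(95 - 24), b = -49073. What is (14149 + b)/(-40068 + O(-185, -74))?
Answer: 22389357312/25687113913 + 139696*√71/25687113913 ≈ 0.87166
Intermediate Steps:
O(p, J) = √71/4 (O(p, J) = √(95 - 24)/4 = √71/4)
(14149 + b)/(-40068 + O(-185, -74)) = (14149 - 49073)/(-40068 + √71/4) = -34924/(-40068 + √71/4)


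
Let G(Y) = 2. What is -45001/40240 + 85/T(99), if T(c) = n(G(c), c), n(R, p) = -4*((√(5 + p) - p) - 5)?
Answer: -3780003/4144720 + 85*√26/21424 ≈ -0.89177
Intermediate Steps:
n(R, p) = 20 - 4*√(5 + p) + 4*p (n(R, p) = -4*(-5 + √(5 + p) - p) = 20 - 4*√(5 + p) + 4*p)
T(c) = 20 - 4*√(5 + c) + 4*c
-45001/40240 + 85/T(99) = -45001/40240 + 85/(20 - 4*√(5 + 99) + 4*99) = -45001*1/40240 + 85/(20 - 8*√26 + 396) = -45001/40240 + 85/(20 - 8*√26 + 396) = -45001/40240 + 85/(416 - 8*√26)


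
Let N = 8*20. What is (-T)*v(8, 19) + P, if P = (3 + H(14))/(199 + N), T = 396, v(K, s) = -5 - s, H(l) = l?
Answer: 3411953/359 ≈ 9504.0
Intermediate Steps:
N = 160
P = 17/359 (P = (3 + 14)/(199 + 160) = 17/359 ≈ 0.047354)
(-T)*v(8, 19) + P = (-1*396)*(-5 - 1*19) + 17/359 = -396*(-5 - 19) + 17/359 = -396*(-24) + 17/359 = 9504 + 17/359 = 3411953/359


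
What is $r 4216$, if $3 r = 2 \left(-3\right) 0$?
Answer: $0$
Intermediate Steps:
$r = 0$ ($r = \frac{2 \left(-3\right) 0}{3} = \frac{\left(-6\right) 0}{3} = \frac{1}{3} \cdot 0 = 0$)
$r 4216 = 0 \cdot 4216 = 0$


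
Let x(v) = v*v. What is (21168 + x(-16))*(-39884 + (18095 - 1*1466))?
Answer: -498215120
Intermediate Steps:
x(v) = v²
(21168 + x(-16))*(-39884 + (18095 - 1*1466)) = (21168 + (-16)²)*(-39884 + (18095 - 1*1466)) = (21168 + 256)*(-39884 + (18095 - 1466)) = 21424*(-39884 + 16629) = 21424*(-23255) = -498215120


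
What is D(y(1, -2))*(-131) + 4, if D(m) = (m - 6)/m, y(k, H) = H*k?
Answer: -520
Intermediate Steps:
D(m) = (-6 + m)/m
D(y(1, -2))*(-131) + 4 = ((-6 - 2*1)/((-2*1)))*(-131) + 4 = ((-6 - 2)/(-2))*(-131) + 4 = -1/2*(-8)*(-131) + 4 = 4*(-131) + 4 = -524 + 4 = -520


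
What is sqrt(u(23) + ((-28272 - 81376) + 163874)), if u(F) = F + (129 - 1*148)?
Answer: sqrt(54230) ≈ 232.87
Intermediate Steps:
u(F) = -19 + F (u(F) = F + (129 - 148) = F - 19 = -19 + F)
sqrt(u(23) + ((-28272 - 81376) + 163874)) = sqrt((-19 + 23) + ((-28272 - 81376) + 163874)) = sqrt(4 + (-109648 + 163874)) = sqrt(4 + 54226) = sqrt(54230)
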